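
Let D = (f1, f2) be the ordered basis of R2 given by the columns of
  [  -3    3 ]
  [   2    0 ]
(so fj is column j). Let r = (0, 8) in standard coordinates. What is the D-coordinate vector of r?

(4, 4)

We seek scalars with c_1 f1 + c_2 f2 = r; equivalently solve M c = r where the columns of M are f1, f2.
System: -3c_1 + 3c_2 = 0, 2c_1 + 0c_2 = 8; solving gives c_1 = 4, c_2 = 4.
Check: 4f1 + 4f2 = (0, 8).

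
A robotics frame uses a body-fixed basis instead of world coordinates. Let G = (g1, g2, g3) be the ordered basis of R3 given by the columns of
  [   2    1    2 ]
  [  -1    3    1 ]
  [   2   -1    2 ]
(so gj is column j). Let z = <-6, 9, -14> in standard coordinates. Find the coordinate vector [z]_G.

[z]_G is the unique c with M c = z, where M has columns g1, ..., g3.
Solving this 3x3 system gives c = (-1, 4, -4).
Check: -g1 + 4g2 - 4g3 = <-6, 9, -14>.

<-1, 4, -4>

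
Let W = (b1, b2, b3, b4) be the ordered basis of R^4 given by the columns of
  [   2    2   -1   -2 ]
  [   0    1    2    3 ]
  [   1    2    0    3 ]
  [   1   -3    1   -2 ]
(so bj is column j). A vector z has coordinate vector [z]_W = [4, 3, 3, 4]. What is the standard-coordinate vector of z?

[3, 21, 22, -10]

By definition z = 4b1 + 3b2 + 3b3 + 4b4.
Summing componentwise gives [3, 21, 22, -10].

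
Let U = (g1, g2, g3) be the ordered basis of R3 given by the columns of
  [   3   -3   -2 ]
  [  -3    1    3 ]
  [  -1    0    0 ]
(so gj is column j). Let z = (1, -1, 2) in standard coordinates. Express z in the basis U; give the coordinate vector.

Write z = c_1 g1 + ... + c_3 g3 and solve for the c_i.
Row-reducing the augmented matrix [M | z] gives c = (-2, -1, -2).
Check: -2g1 - g2 - 2g3 = (1, -1, 2).

(-2, -1, -2)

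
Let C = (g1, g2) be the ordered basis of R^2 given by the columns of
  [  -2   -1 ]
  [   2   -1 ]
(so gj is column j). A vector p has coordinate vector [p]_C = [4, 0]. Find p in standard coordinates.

[-8, 8]

By definition p = 4g1 + 0·g2.
Summing componentwise gives [-8, 8].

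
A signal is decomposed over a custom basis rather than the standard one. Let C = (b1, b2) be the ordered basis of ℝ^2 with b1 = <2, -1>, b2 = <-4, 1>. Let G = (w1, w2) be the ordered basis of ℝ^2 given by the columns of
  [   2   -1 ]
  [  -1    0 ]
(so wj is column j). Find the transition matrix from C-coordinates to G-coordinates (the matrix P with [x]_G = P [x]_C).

[[1, -1], [0, 2]]

Column j of P is [bj]_G, since P maps C-coordinates to G-coordinates.
Expressing b1 in G: b1 = w1 + 0·w2, so column 1 of P is <1, 0>.
Doing the same for each bj gives P = [[1, -1], [0, 2]].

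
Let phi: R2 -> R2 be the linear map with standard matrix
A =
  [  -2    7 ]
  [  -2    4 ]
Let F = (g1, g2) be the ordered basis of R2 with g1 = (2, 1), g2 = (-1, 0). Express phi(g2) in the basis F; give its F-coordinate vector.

(2, 2)

Compute phi(g2) = A g2 = (2, 2) in standard coordinates.
Then write this in F-coordinates: solve for y in y_1 g1 + y_2 g2 = (2, 2).
This gives y = (2, 2), which is column 2 of [phi]_F.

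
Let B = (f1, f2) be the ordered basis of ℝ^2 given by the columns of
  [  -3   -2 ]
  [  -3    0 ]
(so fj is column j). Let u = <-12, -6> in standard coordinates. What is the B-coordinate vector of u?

We seek scalars with c_1 f1 + c_2 f2 = u; equivalently solve M c = u where the columns of M are f1, f2.
System: -3c_1 - 2c_2 = -12, -3c_1 + 0c_2 = -6; solving gives c_1 = 2, c_2 = 3.
Check: 2f1 + 3f2 = <-12, -6>.

<2, 3>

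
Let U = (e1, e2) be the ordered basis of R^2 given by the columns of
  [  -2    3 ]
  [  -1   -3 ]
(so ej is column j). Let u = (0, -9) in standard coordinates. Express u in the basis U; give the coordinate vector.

We seek scalars with c_1 e1 + c_2 e2 = u; equivalently solve M c = u where the columns of M are e1, e2.
System: -2c_1 + 3c_2 = 0, -c_1 - 3c_2 = -9; solving gives c_1 = 3, c_2 = 2.
Check: 3e1 + 2e2 = (0, -9).

(3, 2)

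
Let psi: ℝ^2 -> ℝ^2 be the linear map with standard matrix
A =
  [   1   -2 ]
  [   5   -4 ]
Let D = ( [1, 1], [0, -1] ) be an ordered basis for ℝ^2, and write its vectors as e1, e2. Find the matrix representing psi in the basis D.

[[-1, 2], [-2, -2]]

Let P have columns e1, e2. Then [psi]_D = P^(-1) A P.
Here det P = -1, so P^(-1) is integer; computing A P first and then P^(-1)(A P) gives [[-1, 2], [-2, -2]].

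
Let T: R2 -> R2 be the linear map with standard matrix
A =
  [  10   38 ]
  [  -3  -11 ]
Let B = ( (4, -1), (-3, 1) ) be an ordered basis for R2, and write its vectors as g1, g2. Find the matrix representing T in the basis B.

[[-1, 2], [-2, 0]]

Let P have columns g1, g2. Then [T]_B = P^(-1) A P.
Here det P = 1, so P^(-1) is integer; computing A P first and then P^(-1)(A P) gives [[-1, 2], [-2, 0]].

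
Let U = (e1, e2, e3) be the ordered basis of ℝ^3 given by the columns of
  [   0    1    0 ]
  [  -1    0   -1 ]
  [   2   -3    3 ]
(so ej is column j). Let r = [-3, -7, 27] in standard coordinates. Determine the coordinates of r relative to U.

We seek scalars with c_1 e1 + ... + c_3 e3 = r; equivalently solve M c = r where the columns of M are e1, ..., e3.
Gaussian elimination on [M | r] yields c = (3, -3, 4).
Check: 3e1 - 3e2 + 4e3 = [-3, -7, 27].

[3, -3, 4]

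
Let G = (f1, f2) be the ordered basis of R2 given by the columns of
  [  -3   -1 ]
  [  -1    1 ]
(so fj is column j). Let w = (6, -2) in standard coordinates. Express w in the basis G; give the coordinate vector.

We seek scalars with c_1 f1 + c_2 f2 = w; equivalently solve M c = w where the columns of M are f1, f2.
System: -3c_1 - c_2 = 6, -c_1 + c_2 = -2; solving gives c_1 = -1, c_2 = -3.
Check: -f1 - 3f2 = (6, -2).

(-1, -3)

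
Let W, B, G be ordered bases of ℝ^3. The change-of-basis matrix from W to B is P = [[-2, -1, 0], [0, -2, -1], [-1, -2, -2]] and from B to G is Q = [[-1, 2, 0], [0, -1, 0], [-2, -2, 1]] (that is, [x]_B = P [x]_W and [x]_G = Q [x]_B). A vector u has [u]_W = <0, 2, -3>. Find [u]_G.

<0, 1, 8>

First [u]_B = P [u]_W = <-2, -1, 2>.
Then [u]_G = Q [u]_B = <0, 1, 8>.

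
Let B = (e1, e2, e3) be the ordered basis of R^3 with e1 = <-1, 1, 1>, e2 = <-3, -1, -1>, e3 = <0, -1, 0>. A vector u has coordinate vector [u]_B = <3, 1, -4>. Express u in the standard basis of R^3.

<-6, 6, 2>

u = M [u]_B, where M has columns e1, ..., e3.
Carrying out the matrix-vector product, u = <-6, 6, 2>.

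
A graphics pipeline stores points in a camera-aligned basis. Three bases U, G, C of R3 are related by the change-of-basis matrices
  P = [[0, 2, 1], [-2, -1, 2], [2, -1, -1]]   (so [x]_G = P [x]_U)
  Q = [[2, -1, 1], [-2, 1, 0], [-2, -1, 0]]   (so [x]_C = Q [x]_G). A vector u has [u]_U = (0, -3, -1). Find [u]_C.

Apply P to get G-coordinates (-7, 1, 4), then Q to get C-coordinates.
The result is [u]_C = (-11, 15, 13).

(-11, 15, 13)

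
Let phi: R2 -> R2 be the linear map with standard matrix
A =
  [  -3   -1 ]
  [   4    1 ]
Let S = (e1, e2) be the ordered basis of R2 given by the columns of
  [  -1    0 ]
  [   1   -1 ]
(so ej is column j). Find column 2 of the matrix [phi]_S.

<-1, 0>

Column 2 of [phi]_S is the S-coordinate vector of phi(e2).
In standard coordinates phi(e2) = A e2 = <1, -1>.
Converting to S: <1, -1> = -e1 + 0·e2, so the coordinate vector is <-1, 0>.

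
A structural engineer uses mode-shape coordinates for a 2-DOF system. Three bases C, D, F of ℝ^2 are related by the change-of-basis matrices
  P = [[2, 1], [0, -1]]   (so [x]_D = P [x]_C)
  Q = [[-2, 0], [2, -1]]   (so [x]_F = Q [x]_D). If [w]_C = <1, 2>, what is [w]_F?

Apply P to get D-coordinates <4, -2>, then Q to get F-coordinates.
The result is [w]_F = <-8, 10>.

<-8, 10>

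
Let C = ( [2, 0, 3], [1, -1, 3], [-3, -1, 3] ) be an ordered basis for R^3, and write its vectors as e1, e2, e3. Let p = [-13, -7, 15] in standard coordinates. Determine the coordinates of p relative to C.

[-2, 3, 4]

[p]_C is the unique c with M c = p, where M has columns e1, ..., e3.
Row-reducing the augmented matrix [M | p] gives c = (-2, 3, 4).
Check: -2e1 + 3e2 + 4e3 = [-13, -7, 15].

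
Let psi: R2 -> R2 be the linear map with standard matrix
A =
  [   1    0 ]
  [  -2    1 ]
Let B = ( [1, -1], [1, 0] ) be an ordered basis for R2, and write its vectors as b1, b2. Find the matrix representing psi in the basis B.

With P the matrix whose columns are b1, b2, [psi]_B = P^(-1) A P.
Column by column: psi(b1) = A b1 = [1, -3]; its B-coordinates [3, -2] give column 1.
Continuing for each basis vector yields [psi]_B = [[3, 2], [-2, -1]].

[[3, 2], [-2, -1]]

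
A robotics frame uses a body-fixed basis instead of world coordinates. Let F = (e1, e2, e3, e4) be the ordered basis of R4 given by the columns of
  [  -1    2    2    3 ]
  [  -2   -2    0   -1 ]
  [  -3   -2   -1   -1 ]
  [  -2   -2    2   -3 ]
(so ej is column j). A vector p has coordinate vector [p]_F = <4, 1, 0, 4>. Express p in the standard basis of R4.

<10, -14, -18, -22>

p = M [p]_F, where M has columns e1, ..., e4.
Carrying out the matrix-vector product, p = <10, -14, -18, -22>.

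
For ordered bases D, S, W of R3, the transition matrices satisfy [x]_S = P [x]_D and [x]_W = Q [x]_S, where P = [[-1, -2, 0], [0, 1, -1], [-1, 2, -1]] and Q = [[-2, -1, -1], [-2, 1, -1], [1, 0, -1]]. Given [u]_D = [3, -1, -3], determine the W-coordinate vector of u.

First [u]_S = P [u]_D = [-1, 2, -2].
Then [u]_W = Q [u]_S = [2, 6, 1].

[2, 6, 1]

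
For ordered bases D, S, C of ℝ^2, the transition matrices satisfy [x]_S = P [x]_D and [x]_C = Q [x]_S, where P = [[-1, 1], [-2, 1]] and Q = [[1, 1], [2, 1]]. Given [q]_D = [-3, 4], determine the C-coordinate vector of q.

Apply P to get S-coordinates [7, 10], then Q to get C-coordinates.
The result is [q]_C = [17, 24].

[17, 24]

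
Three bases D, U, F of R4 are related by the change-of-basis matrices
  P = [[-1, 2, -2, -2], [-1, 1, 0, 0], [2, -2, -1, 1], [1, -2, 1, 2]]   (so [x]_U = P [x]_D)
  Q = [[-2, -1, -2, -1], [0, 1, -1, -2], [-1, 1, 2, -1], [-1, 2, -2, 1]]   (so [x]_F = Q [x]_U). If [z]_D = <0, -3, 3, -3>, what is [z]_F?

Apply P to get U-coordinates <-6, -3, 0, 3>, then Q to get F-coordinates.
The result is [z]_F = <12, -9, 0, 3>.

<12, -9, 0, 3>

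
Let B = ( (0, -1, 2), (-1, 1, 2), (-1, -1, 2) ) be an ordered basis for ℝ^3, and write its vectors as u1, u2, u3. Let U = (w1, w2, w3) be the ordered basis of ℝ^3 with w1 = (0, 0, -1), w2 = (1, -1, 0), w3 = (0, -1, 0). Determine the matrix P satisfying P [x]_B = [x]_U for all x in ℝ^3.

[[-2, -2, -2], [0, -1, -1], [1, 0, 2]]

Column j of P is [uj]_U, since P maps B-coordinates to U-coordinates.
Expressing u1 in U: u1 = -2w1 + 0·w2 + w3, so column 1 of P is (-2, 0, 1).
Doing the same for each uj gives P = [[-2, -2, -2], [0, -1, -1], [1, 0, 2]].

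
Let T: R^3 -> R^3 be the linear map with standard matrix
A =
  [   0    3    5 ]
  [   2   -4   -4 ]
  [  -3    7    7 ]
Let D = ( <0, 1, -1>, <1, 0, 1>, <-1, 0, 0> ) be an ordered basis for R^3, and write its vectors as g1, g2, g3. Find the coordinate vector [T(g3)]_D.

<-2, 1, 1>

Compute T(g3) = A g3 = <0, -2, 3> in standard coordinates.
Then write this in D-coordinates: solve for y in y_1 g1 + ... + y_3 g3 = <0, -2, 3>.
This gives y = <-2, 1, 1>, which is column 3 of [T]_D.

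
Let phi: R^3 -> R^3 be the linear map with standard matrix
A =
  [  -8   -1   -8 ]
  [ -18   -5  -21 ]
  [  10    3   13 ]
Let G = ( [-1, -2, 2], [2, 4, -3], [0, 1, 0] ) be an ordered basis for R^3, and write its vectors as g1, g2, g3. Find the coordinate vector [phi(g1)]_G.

[2, -2, -2]

Compute phi(g1) = A g1 = [-6, -14, 10] in standard coordinates.
Then write this in G-coordinates: solve for y in y_1 g1 + ... + y_3 g3 = [-6, -14, 10].
This gives y = [2, -2, -2], which is column 1 of [phi]_G.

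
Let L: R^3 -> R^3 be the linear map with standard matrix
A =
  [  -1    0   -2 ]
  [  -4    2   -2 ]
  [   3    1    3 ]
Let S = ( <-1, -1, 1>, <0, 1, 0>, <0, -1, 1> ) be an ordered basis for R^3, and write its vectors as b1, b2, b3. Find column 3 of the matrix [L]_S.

Compute L(b3) = A b3 = <-2, -4, 2> in standard coordinates.
Then write this in S-coordinates: solve for y in y_1 b1 + ... + y_3 b3 = <-2, -4, 2>.
This gives y = <2, -2, 0>, which is column 3 of [L]_S.

<2, -2, 0>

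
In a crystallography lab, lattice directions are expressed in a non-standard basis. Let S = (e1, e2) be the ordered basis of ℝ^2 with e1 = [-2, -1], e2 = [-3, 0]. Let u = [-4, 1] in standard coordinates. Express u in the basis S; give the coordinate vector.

[u]_S is the unique c with M c = u, where M has columns e1, e2.
System: -2c_1 - 3c_2 = -4, -c_1 + 0c_2 = 1; solving gives c_1 = -1, c_2 = 2.
Check: -e1 + 2e2 = [-4, 1].

[-1, 2]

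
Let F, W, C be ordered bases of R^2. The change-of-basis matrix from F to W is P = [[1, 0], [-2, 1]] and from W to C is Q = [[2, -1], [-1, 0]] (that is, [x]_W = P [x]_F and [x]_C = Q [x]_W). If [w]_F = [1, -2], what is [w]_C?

[6, -1]

Composing the changes, [w]_C = Q P [w]_F.
Q P = [[4, -1], [-1, 0]]; applying this to [1, -2] gives [6, -1].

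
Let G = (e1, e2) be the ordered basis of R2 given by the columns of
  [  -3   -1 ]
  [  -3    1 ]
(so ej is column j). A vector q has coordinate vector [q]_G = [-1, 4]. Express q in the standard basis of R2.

[-1, 7]

By definition q = -e1 + 4e2.
Summing componentwise gives [-1, 7].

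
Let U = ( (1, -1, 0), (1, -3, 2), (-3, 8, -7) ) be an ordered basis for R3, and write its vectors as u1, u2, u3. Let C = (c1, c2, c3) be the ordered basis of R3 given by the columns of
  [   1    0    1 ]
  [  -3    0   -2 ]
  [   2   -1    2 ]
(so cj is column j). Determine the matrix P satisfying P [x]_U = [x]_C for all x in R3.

Column j of P is [uj]_C, since P maps U-coordinates to C-coordinates.
Expressing u1 in C: u1 = -c1 + 2c2 + 2c3, so column 1 of P is (-1, 2, 2).
Doing the same for each uj gives P = [[-1, 1, -2], [2, 0, 1], [2, 0, -1]].

[[-1, 1, -2], [2, 0, 1], [2, 0, -1]]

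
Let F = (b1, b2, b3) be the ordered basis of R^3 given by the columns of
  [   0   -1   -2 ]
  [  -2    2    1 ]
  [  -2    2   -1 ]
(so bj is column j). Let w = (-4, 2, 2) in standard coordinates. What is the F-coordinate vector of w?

We seek scalars with c_1 b1 + ... + c_3 b3 = w; equivalently solve M c = w where the columns of M are b1, ..., b3.
Gaussian elimination on [M | w] yields c = (3, 4, 0).
Check: 3b1 + 4b2 + 0·b3 = (-4, 2, 2).

(3, 4, 0)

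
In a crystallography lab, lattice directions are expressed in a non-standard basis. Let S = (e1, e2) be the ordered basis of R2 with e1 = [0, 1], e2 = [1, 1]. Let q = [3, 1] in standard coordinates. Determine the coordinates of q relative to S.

[-2, 3]

[q]_S is the unique c with M c = q, where M has columns e1, e2.
System: 0c_1 + c_2 = 3, c_1 + c_2 = 1; solving gives c_1 = -2, c_2 = 3.
Check: -2e1 + 3e2 = [3, 1].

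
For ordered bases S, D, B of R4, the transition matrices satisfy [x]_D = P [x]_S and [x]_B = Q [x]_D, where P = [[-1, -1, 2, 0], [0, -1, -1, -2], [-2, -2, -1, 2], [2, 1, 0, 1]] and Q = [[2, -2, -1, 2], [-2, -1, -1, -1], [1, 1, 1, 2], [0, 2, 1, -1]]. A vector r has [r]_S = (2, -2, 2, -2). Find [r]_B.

(6, -6, 2, 2)

Composing the changes, [r]_B = Q P [r]_S.
Q P = [[4, 4, 7, 4], [2, 4, -2, -1], [1, -2, 0, 2], [-4, -5, -3, -3]]; applying this to (2, -2, 2, -2) gives (6, -6, 2, 2).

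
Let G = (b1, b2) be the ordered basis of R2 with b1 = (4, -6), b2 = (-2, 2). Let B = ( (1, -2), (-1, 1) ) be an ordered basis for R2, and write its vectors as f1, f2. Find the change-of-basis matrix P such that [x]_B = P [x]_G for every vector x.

Column j of P is [bj]_B, since P maps G-coordinates to B-coordinates.
Expressing b1 in B: b1 = 2f1 - 2f2, so column 1 of P is (2, -2).
Doing the same for each bj gives P = [[2, 0], [-2, 2]].

[[2, 0], [-2, 2]]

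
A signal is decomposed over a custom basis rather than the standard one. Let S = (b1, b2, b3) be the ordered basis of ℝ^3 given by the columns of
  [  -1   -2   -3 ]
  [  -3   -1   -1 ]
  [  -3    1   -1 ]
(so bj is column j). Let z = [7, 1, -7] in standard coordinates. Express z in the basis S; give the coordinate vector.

[1, -4, 0]

Write z = c_1 b1 + ... + c_3 b3 and solve for the c_i.
Gaussian elimination on [M | z] yields c = (1, -4, 0).
Check: b1 - 4b2 + 0·b3 = [7, 1, -7].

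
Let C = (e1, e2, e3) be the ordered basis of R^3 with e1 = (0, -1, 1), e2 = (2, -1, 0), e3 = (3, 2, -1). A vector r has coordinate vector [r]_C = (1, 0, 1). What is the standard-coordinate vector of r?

By definition r = e1 + 0·e2 + e3.
Summing componentwise gives (3, 1, 0).

(3, 1, 0)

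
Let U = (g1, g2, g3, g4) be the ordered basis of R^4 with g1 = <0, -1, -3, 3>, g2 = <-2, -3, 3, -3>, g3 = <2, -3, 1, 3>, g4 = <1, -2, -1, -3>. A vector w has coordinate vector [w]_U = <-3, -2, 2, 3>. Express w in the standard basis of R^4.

<11, -3, 2, -6>

By definition w = -3g1 - 2g2 + 2g3 + 3g4.
Summing componentwise gives <11, -3, 2, -6>.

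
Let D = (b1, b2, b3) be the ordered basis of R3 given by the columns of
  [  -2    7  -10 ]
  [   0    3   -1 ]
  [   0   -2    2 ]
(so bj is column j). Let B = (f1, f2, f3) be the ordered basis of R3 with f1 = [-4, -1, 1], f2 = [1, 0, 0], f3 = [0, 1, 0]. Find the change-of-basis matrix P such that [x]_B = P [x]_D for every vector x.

Column j of P is [bj]_B, since P maps D-coordinates to B-coordinates.
Expressing b1 in B: b1 = 0·f1 - 2f2 + 0·f3, so column 1 of P is [0, -2, 0].
Doing the same for each bj gives P = [[0, -2, 2], [-2, -1, -2], [0, 1, 1]].

[[0, -2, 2], [-2, -1, -2], [0, 1, 1]]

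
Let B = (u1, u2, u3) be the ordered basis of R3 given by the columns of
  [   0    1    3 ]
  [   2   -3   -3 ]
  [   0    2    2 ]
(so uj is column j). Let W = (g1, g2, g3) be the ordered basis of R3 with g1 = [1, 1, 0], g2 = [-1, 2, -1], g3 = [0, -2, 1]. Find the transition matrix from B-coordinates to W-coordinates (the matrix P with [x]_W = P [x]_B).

[[2, 1, 1], [2, 0, -2], [2, 2, 0]]

Let M have columns uj and N have columns gj. Then for every x, N [x]_W = x = M [x]_B, so P = N^(-1) M.
Since det N = 1, N^(-1) has integer entries; multiplying gives P = [[2, 1, 1], [2, 0, -2], [2, 2, 0]].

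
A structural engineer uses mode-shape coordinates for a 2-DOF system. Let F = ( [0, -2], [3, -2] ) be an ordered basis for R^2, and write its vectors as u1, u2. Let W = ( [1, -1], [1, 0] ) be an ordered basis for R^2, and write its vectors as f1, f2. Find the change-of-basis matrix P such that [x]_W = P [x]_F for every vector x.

Column j of P is [uj]_W, since P maps F-coordinates to W-coordinates.
Expressing u1 in W: u1 = 2f1 - 2f2, so column 1 of P is [2, -2].
Doing the same for each uj gives P = [[2, 2], [-2, 1]].

[[2, 2], [-2, 1]]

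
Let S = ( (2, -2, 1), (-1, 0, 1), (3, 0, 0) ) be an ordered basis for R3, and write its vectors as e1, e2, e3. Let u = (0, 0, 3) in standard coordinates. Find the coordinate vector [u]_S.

(0, 3, 1)

Write u = c_1 e1 + ... + c_3 e3 and solve for the c_i.
Solving this 3x3 system gives c = (0, 3, 1).
Check: 0·e1 + 3e2 + e3 = (0, 0, 3).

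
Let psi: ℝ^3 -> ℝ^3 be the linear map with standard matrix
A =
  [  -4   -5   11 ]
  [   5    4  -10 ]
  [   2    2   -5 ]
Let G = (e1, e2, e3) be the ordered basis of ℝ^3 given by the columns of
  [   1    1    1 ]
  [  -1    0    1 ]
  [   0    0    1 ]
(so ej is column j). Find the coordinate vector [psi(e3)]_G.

Column 3 of [psi]_G is the G-coordinate vector of psi(e3).
In standard coordinates psi(e3) = A e3 = <2, -1, -1>.
Converting to G: <2, -1, -1> = 0·e1 + 3e2 - e3, so the coordinate vector is <0, 3, -1>.

<0, 3, -1>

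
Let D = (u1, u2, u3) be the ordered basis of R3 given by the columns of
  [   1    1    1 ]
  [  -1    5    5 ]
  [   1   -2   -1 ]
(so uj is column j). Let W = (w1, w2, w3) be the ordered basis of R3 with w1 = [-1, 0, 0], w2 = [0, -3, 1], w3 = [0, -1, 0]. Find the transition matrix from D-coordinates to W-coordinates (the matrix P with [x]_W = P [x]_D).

[[-1, -1, -1], [1, -2, -1], [-2, 1, -2]]

Let M have columns uj and N have columns wj. Then for every x, N [x]_W = x = M [x]_D, so P = N^(-1) M.
Since det N = -1, N^(-1) has integer entries; multiplying gives P = [[-1, -1, -1], [1, -2, -1], [-2, 1, -2]].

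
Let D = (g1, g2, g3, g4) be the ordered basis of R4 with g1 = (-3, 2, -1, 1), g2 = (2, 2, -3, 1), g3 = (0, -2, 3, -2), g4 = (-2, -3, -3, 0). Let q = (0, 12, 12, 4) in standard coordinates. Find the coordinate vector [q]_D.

Write q = c_1 g1 + ... + c_4 g4 and solve for the c_i.
Solving this 4x4 system gives c = (0, -4, -4, -4).
Check: 0·g1 - 4g2 - 4g3 - 4g4 = (0, 12, 12, 4).

(0, -4, -4, -4)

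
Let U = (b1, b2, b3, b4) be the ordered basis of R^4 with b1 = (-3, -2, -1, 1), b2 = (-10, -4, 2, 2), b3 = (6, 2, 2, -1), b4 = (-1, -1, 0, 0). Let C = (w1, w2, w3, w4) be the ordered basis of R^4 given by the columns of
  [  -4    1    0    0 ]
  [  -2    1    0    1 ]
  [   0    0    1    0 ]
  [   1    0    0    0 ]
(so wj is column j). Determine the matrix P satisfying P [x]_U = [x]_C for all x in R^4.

[[1, 2, -1, 0], [1, -2, 2, -1], [-1, 2, 2, 0], [-1, 2, -2, 0]]

Let M have columns bj and N have columns wj. Then for every x, N [x]_C = x = M [x]_U, so P = N^(-1) M.
Since det N = 1, N^(-1) has integer entries; multiplying gives P = [[1, 2, -1, 0], [1, -2, 2, -1], [-1, 2, 2, 0], [-1, 2, -2, 0]].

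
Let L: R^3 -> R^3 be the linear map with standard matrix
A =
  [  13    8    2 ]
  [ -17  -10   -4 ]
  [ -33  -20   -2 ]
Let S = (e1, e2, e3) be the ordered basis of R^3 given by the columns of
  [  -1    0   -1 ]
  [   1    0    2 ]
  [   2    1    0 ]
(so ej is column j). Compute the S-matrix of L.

With P the matrix whose columns are e1, ..., e3, [L]_S = P^(-1) A P.
Column by column: L(e1) = A e1 = (-1, -1, 9); its S-coordinates (3, 3, -2) give column 1.
Continuing for each basis vector yields [L]_S = [[3, 0, -3], [3, -2, -1], [-2, -2, 0]].

[[3, 0, -3], [3, -2, -1], [-2, -2, 0]]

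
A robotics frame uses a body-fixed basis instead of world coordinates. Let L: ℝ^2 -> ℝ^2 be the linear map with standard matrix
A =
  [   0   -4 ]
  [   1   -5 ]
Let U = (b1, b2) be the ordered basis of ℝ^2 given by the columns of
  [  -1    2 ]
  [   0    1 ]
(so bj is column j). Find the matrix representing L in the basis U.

Let P have columns b1, b2. Then [L]_U = P^(-1) A P.
Here det P = -1, so P^(-1) is integer; computing A P first and then P^(-1)(A P) gives [[-2, -2], [-1, -3]].

[[-2, -2], [-1, -3]]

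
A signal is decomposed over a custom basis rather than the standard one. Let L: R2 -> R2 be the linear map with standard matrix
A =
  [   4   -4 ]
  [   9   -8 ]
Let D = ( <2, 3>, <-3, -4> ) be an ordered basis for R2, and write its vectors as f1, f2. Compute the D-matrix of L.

With P the matrix whose columns are f1, f2, [L]_D = P^(-1) A P.
Column by column: L(f1) = A f1 = <-4, -6>; its D-coordinates <-2, 0> give column 1.
Continuing for each basis vector yields [L]_D = [[-2, -1], [0, -2]].

[[-2, -1], [0, -2]]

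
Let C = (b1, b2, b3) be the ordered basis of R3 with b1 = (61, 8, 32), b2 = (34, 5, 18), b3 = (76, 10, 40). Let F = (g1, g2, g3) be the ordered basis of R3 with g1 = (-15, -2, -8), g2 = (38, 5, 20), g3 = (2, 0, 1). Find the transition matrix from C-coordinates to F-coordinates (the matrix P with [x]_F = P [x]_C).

Take x = bj: its C-coordinates are the j-th standard unit vector, so P e_j — column j of P — equals [bj]_F.
b1 = g1 + 2g2 + 0·g3, giving column 1 = (1, 2, 0); repeating for each j gives P = [[1, 0, 0], [2, 1, 2], [0, -2, 0]].

[[1, 0, 0], [2, 1, 2], [0, -2, 0]]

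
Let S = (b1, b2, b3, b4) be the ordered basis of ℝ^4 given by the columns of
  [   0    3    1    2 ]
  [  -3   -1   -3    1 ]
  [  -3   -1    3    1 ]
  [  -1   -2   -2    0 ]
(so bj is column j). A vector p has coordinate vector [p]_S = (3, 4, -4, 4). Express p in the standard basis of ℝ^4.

(16, 3, -21, -3)

p = M [p]_S, where M has columns b1, ..., b4.
Carrying out the matrix-vector product, p = (16, 3, -21, -3).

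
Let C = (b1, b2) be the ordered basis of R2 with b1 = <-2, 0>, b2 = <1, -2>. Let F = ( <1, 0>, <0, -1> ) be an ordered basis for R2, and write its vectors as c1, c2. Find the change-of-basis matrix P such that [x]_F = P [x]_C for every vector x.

[[-2, 1], [0, 2]]

Take x = bj: its C-coordinates are the j-th standard unit vector, so P e_j — column j of P — equals [bj]_F.
b1 = -2c1 + 0·c2, giving column 1 = <-2, 0>; repeating for each j gives P = [[-2, 1], [0, 2]].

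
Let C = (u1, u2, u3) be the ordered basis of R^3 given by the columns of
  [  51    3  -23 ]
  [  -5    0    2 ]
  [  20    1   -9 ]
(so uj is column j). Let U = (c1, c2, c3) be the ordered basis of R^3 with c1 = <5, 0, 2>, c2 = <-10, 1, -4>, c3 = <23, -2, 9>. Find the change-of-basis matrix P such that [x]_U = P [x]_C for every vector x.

[[-1, 0, 0], [-1, 2, 0], [2, 1, -1]]

Let M have columns uj and N have columns cj. Then for every x, N [x]_U = x = M [x]_C, so P = N^(-1) M.
Since det N = -1, N^(-1) has integer entries; multiplying gives P = [[-1, 0, 0], [-1, 2, 0], [2, 1, -1]].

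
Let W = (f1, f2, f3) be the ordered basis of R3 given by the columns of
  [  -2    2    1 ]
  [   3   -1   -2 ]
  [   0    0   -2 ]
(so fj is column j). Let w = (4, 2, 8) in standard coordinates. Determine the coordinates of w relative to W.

(-1, 3, -4)

[w]_W is the unique c with M c = w, where M has columns f1, ..., f3.
Row-reducing the augmented matrix [M | w] gives c = (-1, 3, -4).
Check: -f1 + 3f2 - 4f3 = (4, 2, 8).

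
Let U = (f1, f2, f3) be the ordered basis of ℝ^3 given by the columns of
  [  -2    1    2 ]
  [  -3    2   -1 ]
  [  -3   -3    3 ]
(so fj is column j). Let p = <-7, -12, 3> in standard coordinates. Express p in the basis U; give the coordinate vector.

Write p = c_1 f1 + ... + c_3 f3 and solve for the c_i.
Gaussian elimination on [M | p] yields c = (2, -3, 0).
Check: 2f1 - 3f2 + 0·f3 = <-7, -12, 3>.

<2, -3, 0>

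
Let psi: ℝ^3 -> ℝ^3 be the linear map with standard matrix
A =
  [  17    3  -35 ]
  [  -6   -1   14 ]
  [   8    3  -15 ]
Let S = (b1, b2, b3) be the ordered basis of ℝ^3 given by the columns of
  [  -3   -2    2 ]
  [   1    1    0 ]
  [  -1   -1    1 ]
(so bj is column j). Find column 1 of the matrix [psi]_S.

Column 1 of [psi]_S is the S-coordinate vector of psi(b1).
In standard coordinates psi(b1) = A b1 = (-13, 3, -6).
Converting to S: (-13, 3, -6) = b1 + 2b2 - 3b3, so the coordinate vector is (1, 2, -3).

(1, 2, -3)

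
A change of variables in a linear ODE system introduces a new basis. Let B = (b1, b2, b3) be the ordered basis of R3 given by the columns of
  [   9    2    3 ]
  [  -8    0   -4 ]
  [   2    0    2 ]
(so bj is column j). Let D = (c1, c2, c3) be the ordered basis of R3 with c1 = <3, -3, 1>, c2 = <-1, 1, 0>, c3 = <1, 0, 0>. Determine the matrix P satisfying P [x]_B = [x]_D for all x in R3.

Take x = bj: its B-coordinates are the j-th standard unit vector, so P e_j — column j of P — equals [bj]_D.
b1 = 2c1 - 2c2 + c3, giving column 1 = <2, -2, 1>; repeating for each j gives P = [[2, 0, 2], [-2, 0, 2], [1, 2, -1]].

[[2, 0, 2], [-2, 0, 2], [1, 2, -1]]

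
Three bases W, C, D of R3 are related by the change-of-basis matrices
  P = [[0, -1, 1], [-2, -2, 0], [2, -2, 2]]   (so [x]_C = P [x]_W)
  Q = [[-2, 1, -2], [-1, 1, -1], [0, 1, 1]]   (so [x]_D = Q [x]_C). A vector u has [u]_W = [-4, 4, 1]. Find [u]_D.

Composing the changes, [u]_D = Q P [u]_W.
Q P = [[-6, 4, -6], [-4, 1, -3], [0, -4, 2]]; applying this to [-4, 4, 1] gives [34, 17, -14].

[34, 17, -14]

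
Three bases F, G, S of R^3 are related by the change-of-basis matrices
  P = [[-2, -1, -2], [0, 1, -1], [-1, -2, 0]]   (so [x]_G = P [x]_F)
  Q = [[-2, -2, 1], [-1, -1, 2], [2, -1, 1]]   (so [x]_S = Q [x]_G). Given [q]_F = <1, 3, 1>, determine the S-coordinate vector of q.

<3, -9, -23>

Composing the changes, [q]_S = Q P [q]_F.
Q P = [[3, -2, 6], [0, -4, 3], [-5, -5, -3]]; applying this to <1, 3, 1> gives <3, -9, -23>.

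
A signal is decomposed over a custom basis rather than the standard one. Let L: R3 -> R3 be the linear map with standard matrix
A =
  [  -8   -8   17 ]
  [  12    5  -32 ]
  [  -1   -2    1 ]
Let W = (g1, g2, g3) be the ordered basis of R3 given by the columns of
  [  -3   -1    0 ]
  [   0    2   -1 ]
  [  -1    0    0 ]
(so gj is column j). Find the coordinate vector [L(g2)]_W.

(3, -1, 0)

Column 2 of [L]_W is the W-coordinate vector of L(g2).
In standard coordinates L(g2) = A g2 = (-8, -2, -3).
Converting to W: (-8, -2, -3) = 3g1 - g2 + 0·g3, so the coordinate vector is (3, -1, 0).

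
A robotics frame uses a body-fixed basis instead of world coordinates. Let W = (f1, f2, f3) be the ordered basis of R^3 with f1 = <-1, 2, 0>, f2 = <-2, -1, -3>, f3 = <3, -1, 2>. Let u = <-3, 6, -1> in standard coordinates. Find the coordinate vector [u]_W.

[u]_W is the unique c with M c = u, where M has columns f1, ..., f3.
Solving this 3x3 system gives c = (4, 1, 1).
Check: 4f1 + f2 + f3 = <-3, 6, -1>.

<4, 1, 1>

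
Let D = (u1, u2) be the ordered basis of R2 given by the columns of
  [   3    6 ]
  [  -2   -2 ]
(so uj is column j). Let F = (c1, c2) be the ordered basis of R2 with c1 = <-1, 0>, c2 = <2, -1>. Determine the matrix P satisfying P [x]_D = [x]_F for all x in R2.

[[1, -2], [2, 2]]

Column j of P is [uj]_F, since P maps D-coordinates to F-coordinates.
Expressing u1 in F: u1 = c1 + 2c2, so column 1 of P is <1, 2>.
Doing the same for each uj gives P = [[1, -2], [2, 2]].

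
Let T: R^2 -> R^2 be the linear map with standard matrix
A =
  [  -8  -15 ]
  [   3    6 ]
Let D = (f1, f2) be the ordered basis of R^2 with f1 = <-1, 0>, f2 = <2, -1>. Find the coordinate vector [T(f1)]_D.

Column 1 of [T]_D is the D-coordinate vector of T(f1).
In standard coordinates T(f1) = A f1 = <8, -3>.
Converting to D: <8, -3> = -2f1 + 3f2, so the coordinate vector is <-2, 3>.

<-2, 3>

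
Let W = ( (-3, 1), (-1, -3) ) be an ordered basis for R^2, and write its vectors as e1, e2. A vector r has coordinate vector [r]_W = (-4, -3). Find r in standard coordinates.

(15, 5)

The coordinates say r = -4e1 - 3e2; adding the scaled basis vectors gives (15, 5).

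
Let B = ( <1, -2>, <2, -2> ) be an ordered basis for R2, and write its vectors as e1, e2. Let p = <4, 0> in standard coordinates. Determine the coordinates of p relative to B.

<-4, 4>

[p]_B is the unique c with M c = p, where M has columns e1, e2.
System: c_1 + 2c_2 = 4, -2c_1 - 2c_2 = 0; solving gives c_1 = -4, c_2 = 4.
Check: -4e1 + 4e2 = <4, 0>.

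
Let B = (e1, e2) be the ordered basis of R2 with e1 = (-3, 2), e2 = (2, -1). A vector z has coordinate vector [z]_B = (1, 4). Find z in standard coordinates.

(5, -2)

The coordinates say z = e1 + 4e2; adding the scaled basis vectors gives (5, -2).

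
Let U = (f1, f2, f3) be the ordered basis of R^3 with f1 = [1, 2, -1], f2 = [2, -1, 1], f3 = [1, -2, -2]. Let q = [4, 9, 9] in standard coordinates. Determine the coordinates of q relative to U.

Write q = c_1 f1 + ... + c_3 f3 and solve for the c_i.
Solving this 3x3 system gives c = (2, 3, -4).
Check: 2f1 + 3f2 - 4f3 = [4, 9, 9].

[2, 3, -4]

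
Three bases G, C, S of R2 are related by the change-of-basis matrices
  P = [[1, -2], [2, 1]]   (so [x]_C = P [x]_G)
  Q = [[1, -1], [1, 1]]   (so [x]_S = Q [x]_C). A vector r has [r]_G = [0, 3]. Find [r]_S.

First [r]_C = P [r]_G = [-6, 3].
Then [r]_S = Q [r]_C = [-9, -3].

[-9, -3]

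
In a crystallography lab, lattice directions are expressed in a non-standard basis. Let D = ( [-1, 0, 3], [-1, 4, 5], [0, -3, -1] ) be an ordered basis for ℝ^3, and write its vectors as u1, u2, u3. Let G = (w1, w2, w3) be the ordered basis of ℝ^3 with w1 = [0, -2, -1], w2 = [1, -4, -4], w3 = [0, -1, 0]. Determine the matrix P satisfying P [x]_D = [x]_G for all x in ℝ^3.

[[1, -1, 1], [-1, -1, 0], [2, 2, 1]]

Let M have columns uj and N have columns wj. Then for every x, N [x]_G = x = M [x]_D, so P = N^(-1) M.
Since det N = 1, N^(-1) has integer entries; multiplying gives P = [[1, -1, 1], [-1, -1, 0], [2, 2, 1]].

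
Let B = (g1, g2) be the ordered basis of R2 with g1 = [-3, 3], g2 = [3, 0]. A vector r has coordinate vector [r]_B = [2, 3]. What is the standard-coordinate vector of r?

[3, 6]

r = M [r]_B, where M has columns g1, g2.
Carrying out the matrix-vector product, r = [3, 6].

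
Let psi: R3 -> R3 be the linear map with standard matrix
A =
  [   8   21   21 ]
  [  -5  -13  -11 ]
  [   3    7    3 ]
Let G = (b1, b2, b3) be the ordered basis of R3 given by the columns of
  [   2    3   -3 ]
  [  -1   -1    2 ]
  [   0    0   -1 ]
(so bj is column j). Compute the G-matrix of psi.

[[-1, -3, -3], [0, 1, -1], [1, -2, -2]]

With P the matrix whose columns are b1, ..., b3, [psi]_G = P^(-1) A P.
Column by column: psi(b1) = A b1 = [-5, 3, -1]; its G-coordinates [-1, 0, 1] give column 1.
Continuing for each basis vector yields [psi]_G = [[-1, -3, -3], [0, 1, -1], [1, -2, -2]].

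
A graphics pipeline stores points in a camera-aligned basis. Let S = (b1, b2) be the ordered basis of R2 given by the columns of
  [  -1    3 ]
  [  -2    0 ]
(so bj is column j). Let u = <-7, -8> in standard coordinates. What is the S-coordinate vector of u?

We seek scalars with c_1 b1 + c_2 b2 = u; equivalently solve M c = u where the columns of M are b1, b2.
System: -c_1 + 3c_2 = -7, -2c_1 + 0c_2 = -8; solving gives c_1 = 4, c_2 = -1.
Check: 4b1 - b2 = <-7, -8>.

<4, -1>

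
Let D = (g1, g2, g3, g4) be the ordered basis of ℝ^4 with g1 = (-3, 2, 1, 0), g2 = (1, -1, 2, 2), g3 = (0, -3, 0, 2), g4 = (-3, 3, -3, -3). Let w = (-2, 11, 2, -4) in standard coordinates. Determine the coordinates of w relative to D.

(0, 4, -3, 2)

[w]_D is the unique c with M c = w, where M has columns g1, ..., g4.
Solving this 4x4 system gives c = (0, 4, -3, 2).
Check: 0·g1 + 4g2 - 3g3 + 2g4 = (-2, 11, 2, -4).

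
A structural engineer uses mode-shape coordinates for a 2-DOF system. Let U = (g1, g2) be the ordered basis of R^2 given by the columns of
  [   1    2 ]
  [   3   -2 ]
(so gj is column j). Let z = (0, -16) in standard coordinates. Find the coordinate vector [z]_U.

We seek scalars with c_1 g1 + c_2 g2 = z; equivalently solve M c = z where the columns of M are g1, g2.
System: c_1 + 2c_2 = 0, 3c_1 - 2c_2 = -16; solving gives c_1 = -4, c_2 = 2.
Check: -4g1 + 2g2 = (0, -16).

(-4, 2)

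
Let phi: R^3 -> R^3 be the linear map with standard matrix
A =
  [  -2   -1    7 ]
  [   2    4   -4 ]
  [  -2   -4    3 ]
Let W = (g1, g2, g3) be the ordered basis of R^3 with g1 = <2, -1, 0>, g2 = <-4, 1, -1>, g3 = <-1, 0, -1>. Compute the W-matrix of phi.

The j-th column of [phi]_W is [phi(gj)]_W.
phi(g1) = A g1 = <-3, 0, 0> = 3g1 + 3g2 - 3g3, so column 1 is <3, 3, -3>.
Repeating for g2, g3 and assembling the columns gives [[3, 1, -2], [3, 1, 0], [-3, -2, 1]].

[[3, 1, -2], [3, 1, 0], [-3, -2, 1]]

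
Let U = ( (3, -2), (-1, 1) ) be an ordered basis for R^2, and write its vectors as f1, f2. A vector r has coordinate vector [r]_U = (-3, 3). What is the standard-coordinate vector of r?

The coordinates say r = -3f1 + 3f2; adding the scaled basis vectors gives (-12, 9).

(-12, 9)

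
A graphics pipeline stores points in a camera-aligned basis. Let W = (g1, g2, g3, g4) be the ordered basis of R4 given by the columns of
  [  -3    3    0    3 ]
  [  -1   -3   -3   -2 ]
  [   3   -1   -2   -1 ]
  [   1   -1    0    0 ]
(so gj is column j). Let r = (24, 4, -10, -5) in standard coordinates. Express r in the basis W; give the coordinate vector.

[r]_W is the unique c with M c = r, where M has columns g1, ..., g4.
Solving this 4x4 system gives c = (-4, 1, -3, 3).
Check: -4g1 + g2 - 3g3 + 3g4 = (24, 4, -10, -5).

(-4, 1, -3, 3)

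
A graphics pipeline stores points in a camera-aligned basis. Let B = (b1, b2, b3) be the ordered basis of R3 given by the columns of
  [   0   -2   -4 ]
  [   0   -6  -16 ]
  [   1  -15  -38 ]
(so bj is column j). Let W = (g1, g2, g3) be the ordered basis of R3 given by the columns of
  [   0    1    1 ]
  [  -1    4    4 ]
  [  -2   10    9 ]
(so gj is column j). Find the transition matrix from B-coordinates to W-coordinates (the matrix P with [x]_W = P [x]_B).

Let M have columns bj and N have columns gj. Then for every x, N [x]_W = x = M [x]_B, so P = N^(-1) M.
Since det N = -1, N^(-1) has integer entries; multiplying gives P = [[0, -2, 0], [1, -1, -2], [-1, -1, -2]].

[[0, -2, 0], [1, -1, -2], [-1, -1, -2]]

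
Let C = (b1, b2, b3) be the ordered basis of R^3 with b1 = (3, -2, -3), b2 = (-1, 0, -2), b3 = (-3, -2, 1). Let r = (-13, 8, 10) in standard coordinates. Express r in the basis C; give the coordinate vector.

(-4, 1, 0)

[r]_C is the unique c with M c = r, where M has columns b1, ..., b3.
Gaussian elimination on [M | r] yields c = (-4, 1, 0).
Check: -4b1 + b2 + 0·b3 = (-13, 8, 10).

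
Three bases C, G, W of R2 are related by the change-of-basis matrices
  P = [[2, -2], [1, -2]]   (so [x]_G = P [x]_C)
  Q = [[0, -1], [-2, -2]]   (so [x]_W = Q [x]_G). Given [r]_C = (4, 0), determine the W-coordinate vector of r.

First [r]_G = P [r]_C = (8, 4).
Then [r]_W = Q [r]_G = (-4, -24).

(-4, -24)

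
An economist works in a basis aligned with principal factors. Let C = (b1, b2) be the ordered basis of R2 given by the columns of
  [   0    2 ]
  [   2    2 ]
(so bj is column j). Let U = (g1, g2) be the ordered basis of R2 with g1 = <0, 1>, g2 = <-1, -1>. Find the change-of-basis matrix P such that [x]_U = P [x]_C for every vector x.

Take x = bj: its C-coordinates are the j-th standard unit vector, so P e_j — column j of P — equals [bj]_U.
b1 = 2g1 + 0·g2, giving column 1 = <2, 0>; repeating for each j gives P = [[2, 0], [0, -2]].

[[2, 0], [0, -2]]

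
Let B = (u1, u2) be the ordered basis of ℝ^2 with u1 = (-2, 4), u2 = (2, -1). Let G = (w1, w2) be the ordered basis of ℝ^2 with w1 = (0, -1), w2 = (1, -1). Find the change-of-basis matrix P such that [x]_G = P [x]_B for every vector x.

Take x = uj: its B-coordinates are the j-th standard unit vector, so P e_j — column j of P — equals [uj]_G.
u1 = -2w1 - 2w2, giving column 1 = (-2, -2); repeating for each j gives P = [[-2, -1], [-2, 2]].

[[-2, -1], [-2, 2]]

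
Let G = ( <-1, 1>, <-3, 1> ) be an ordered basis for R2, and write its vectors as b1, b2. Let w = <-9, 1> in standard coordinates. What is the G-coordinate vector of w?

[w]_G is the unique c with M c = w, where M has columns b1, b2.
System: -c_1 - 3c_2 = -9, c_1 + c_2 = 1; solving gives c_1 = -3, c_2 = 4.
Check: -3b1 + 4b2 = <-9, 1>.

<-3, 4>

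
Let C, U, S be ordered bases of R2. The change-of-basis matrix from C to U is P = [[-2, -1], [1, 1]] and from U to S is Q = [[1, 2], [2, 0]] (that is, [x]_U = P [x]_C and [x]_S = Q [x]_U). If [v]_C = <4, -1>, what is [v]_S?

First [v]_U = P [v]_C = <-7, 3>.
Then [v]_S = Q [v]_U = <-1, -14>.

<-1, -14>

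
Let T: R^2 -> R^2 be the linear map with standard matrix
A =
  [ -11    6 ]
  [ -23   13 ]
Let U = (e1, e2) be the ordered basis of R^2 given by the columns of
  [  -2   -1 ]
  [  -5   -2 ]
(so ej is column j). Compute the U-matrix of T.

[[3, 1], [2, -1]]

With P the matrix whose columns are e1, e2, [T]_U = P^(-1) A P.
Column by column: T(e1) = A e1 = (-8, -19); its U-coordinates (3, 2) give column 1.
Continuing for each basis vector yields [T]_U = [[3, 1], [2, -1]].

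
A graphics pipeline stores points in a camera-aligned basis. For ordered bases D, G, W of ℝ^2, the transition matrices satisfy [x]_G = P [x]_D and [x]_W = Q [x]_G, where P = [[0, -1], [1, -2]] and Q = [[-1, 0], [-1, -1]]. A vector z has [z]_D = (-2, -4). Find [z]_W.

Apply P to get G-coordinates (4, 6), then Q to get W-coordinates.
The result is [z]_W = (-4, -10).

(-4, -10)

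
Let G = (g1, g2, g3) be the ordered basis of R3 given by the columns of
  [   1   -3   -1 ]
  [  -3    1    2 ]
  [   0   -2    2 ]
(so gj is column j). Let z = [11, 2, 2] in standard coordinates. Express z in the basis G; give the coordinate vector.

[-4, -4, -3]

[z]_G is the unique c with M c = z, where M has columns g1, ..., g3.
Gaussian elimination on [M | z] yields c = (-4, -4, -3).
Check: -4g1 - 4g2 - 3g3 = [11, 2, 2].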